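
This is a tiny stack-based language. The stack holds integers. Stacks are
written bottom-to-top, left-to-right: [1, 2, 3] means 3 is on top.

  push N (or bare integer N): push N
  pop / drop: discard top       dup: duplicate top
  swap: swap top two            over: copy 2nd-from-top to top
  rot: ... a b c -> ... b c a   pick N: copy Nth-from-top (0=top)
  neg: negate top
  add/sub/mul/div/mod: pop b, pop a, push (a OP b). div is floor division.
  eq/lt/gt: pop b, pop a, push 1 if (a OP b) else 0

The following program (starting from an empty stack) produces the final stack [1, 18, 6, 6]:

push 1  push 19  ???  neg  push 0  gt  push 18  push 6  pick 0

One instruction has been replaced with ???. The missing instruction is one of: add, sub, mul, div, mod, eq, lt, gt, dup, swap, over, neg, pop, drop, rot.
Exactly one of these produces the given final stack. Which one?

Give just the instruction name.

Stack before ???: [1, 19]
Stack after ???:  [-18]
The instruction that transforms [1, 19] -> [-18] is: sub

Answer: sub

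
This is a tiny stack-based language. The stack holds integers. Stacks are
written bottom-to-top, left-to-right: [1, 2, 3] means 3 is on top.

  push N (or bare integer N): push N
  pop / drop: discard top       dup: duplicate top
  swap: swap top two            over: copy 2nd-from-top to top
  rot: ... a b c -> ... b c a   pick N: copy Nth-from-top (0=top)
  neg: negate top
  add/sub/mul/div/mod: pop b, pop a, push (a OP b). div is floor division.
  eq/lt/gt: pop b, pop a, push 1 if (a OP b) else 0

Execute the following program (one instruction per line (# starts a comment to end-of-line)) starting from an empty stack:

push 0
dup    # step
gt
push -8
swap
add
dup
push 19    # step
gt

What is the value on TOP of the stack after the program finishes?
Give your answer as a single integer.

Answer: 0

Derivation:
After 'push 0': [0]
After 'dup': [0, 0]
After 'gt': [0]
After 'push -8': [0, -8]
After 'swap': [-8, 0]
After 'add': [-8]
After 'dup': [-8, -8]
After 'push 19': [-8, -8, 19]
After 'gt': [-8, 0]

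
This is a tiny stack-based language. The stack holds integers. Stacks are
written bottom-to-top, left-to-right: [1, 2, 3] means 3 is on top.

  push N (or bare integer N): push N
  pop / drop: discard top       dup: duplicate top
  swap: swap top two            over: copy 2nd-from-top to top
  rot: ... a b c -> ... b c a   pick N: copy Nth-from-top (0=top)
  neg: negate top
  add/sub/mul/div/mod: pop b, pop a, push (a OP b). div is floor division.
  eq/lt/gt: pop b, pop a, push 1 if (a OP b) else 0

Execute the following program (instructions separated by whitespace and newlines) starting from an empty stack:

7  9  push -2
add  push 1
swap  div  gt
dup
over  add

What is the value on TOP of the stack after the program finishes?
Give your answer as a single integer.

After 'push 7': [7]
After 'push 9': [7, 9]
After 'push -2': [7, 9, -2]
After 'add': [7, 7]
After 'push 1': [7, 7, 1]
After 'swap': [7, 1, 7]
After 'div': [7, 0]
After 'gt': [1]
After 'dup': [1, 1]
After 'over': [1, 1, 1]
After 'add': [1, 2]

Answer: 2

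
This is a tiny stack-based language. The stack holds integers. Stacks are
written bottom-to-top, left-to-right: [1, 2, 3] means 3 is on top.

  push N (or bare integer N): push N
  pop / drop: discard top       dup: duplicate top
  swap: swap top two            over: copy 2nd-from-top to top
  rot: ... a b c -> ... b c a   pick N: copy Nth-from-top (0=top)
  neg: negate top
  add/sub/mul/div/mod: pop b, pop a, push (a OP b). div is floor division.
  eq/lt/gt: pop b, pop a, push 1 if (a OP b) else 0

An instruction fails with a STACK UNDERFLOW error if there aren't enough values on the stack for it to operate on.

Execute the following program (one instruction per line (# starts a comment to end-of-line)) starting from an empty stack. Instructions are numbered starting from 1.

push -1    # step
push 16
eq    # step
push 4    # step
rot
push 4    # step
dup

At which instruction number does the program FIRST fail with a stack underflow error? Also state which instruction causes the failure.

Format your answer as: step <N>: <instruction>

Step 1 ('push -1'): stack = [-1], depth = 1
Step 2 ('push 16'): stack = [-1, 16], depth = 2
Step 3 ('eq'): stack = [0], depth = 1
Step 4 ('push 4'): stack = [0, 4], depth = 2
Step 5 ('rot'): needs 3 value(s) but depth is 2 — STACK UNDERFLOW

Answer: step 5: rot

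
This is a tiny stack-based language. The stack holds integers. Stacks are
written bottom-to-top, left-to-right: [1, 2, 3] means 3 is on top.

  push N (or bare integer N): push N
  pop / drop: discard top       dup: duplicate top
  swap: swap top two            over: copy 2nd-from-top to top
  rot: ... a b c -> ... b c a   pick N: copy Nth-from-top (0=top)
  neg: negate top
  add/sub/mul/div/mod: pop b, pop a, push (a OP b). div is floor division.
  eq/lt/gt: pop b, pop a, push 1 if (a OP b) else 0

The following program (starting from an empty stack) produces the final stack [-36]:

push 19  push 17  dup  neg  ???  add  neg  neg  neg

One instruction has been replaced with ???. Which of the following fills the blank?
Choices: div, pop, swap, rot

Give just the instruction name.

Answer: pop

Derivation:
Stack before ???: [19, 17, -17]
Stack after ???:  [19, 17]
Checking each choice:
  div: produces [-18]
  pop: MATCH
  swap: produces [19, 0]
  rot: produces [17, -2]


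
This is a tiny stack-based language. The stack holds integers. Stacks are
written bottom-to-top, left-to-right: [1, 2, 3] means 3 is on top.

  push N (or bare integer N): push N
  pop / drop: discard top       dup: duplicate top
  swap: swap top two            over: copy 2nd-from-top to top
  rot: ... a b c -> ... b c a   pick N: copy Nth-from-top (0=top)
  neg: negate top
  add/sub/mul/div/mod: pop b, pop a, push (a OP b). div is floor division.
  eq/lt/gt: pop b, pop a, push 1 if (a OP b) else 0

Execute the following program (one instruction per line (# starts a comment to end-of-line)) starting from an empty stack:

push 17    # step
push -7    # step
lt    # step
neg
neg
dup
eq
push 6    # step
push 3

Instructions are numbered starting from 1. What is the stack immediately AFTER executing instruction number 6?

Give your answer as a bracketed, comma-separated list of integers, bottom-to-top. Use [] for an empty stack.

Step 1 ('push 17'): [17]
Step 2 ('push -7'): [17, -7]
Step 3 ('lt'): [0]
Step 4 ('neg'): [0]
Step 5 ('neg'): [0]
Step 6 ('dup'): [0, 0]

Answer: [0, 0]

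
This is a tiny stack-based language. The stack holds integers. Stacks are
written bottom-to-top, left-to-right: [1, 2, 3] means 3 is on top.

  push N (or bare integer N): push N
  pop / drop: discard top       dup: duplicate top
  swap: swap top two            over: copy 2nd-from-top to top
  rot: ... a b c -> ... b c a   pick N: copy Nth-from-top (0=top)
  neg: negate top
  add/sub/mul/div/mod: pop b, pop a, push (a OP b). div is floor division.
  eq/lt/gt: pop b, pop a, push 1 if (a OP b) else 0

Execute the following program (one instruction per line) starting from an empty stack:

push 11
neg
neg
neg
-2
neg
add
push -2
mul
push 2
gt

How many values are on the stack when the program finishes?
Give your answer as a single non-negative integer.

Answer: 1

Derivation:
After 'push 11': stack = [11] (depth 1)
After 'neg': stack = [-11] (depth 1)
After 'neg': stack = [11] (depth 1)
After 'neg': stack = [-11] (depth 1)
After 'push -2': stack = [-11, -2] (depth 2)
After 'neg': stack = [-11, 2] (depth 2)
After 'add': stack = [-9] (depth 1)
After 'push -2': stack = [-9, -2] (depth 2)
After 'mul': stack = [18] (depth 1)
After 'push 2': stack = [18, 2] (depth 2)
After 'gt': stack = [1] (depth 1)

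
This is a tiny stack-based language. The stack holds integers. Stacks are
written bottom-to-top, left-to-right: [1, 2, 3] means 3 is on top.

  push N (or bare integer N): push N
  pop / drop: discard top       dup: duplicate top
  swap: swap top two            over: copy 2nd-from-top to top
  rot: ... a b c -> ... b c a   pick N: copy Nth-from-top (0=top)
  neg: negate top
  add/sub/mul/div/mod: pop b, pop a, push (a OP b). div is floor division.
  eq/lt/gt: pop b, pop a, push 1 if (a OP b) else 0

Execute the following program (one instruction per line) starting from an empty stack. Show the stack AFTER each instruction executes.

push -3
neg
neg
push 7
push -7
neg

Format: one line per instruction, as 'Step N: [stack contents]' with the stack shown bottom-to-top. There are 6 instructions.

Step 1: [-3]
Step 2: [3]
Step 3: [-3]
Step 4: [-3, 7]
Step 5: [-3, 7, -7]
Step 6: [-3, 7, 7]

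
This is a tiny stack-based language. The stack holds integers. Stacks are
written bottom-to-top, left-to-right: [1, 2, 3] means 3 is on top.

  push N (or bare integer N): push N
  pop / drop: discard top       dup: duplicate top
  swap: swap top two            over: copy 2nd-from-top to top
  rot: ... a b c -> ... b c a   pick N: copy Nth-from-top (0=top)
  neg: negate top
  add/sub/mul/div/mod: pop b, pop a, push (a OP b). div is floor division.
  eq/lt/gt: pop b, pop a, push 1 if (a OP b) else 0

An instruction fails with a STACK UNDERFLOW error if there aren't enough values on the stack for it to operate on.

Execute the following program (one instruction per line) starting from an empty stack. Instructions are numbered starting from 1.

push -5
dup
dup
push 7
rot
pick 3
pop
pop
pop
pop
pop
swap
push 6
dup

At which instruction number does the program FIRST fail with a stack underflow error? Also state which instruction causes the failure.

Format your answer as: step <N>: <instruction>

Step 1 ('push -5'): stack = [-5], depth = 1
Step 2 ('dup'): stack = [-5, -5], depth = 2
Step 3 ('dup'): stack = [-5, -5, -5], depth = 3
Step 4 ('push 7'): stack = [-5, -5, -5, 7], depth = 4
Step 5 ('rot'): stack = [-5, -5, 7, -5], depth = 4
Step 6 ('pick 3'): stack = [-5, -5, 7, -5, -5], depth = 5
Step 7 ('pop'): stack = [-5, -5, 7, -5], depth = 4
Step 8 ('pop'): stack = [-5, -5, 7], depth = 3
Step 9 ('pop'): stack = [-5, -5], depth = 2
Step 10 ('pop'): stack = [-5], depth = 1
Step 11 ('pop'): stack = [], depth = 0
Step 12 ('swap'): needs 2 value(s) but depth is 0 — STACK UNDERFLOW

Answer: step 12: swap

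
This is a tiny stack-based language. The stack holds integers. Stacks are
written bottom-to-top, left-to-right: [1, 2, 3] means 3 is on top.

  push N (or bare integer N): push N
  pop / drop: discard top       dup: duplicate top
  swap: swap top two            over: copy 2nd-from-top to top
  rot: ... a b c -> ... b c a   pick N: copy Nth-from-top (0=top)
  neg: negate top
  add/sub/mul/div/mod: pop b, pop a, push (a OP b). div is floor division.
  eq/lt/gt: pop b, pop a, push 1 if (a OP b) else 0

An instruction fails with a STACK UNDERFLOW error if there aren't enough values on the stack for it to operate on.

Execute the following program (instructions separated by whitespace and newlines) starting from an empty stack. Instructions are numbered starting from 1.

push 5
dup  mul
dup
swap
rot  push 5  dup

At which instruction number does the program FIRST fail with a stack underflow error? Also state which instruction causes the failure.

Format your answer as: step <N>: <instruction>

Step 1 ('push 5'): stack = [5], depth = 1
Step 2 ('dup'): stack = [5, 5], depth = 2
Step 3 ('mul'): stack = [25], depth = 1
Step 4 ('dup'): stack = [25, 25], depth = 2
Step 5 ('swap'): stack = [25, 25], depth = 2
Step 6 ('rot'): needs 3 value(s) but depth is 2 — STACK UNDERFLOW

Answer: step 6: rot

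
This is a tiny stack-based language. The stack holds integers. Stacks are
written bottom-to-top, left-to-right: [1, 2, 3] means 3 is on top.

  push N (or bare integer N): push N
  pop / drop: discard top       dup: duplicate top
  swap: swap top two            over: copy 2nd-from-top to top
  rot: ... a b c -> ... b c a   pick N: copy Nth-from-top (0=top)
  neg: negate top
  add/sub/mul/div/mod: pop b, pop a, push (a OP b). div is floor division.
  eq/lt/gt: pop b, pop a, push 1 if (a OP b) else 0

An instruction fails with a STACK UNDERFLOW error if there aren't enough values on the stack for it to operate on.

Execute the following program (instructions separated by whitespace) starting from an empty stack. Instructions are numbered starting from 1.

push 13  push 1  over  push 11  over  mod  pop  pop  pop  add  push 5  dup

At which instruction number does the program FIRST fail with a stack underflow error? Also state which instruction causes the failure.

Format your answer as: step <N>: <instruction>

Step 1 ('push 13'): stack = [13], depth = 1
Step 2 ('push 1'): stack = [13, 1], depth = 2
Step 3 ('over'): stack = [13, 1, 13], depth = 3
Step 4 ('push 11'): stack = [13, 1, 13, 11], depth = 4
Step 5 ('over'): stack = [13, 1, 13, 11, 13], depth = 5
Step 6 ('mod'): stack = [13, 1, 13, 11], depth = 4
Step 7 ('pop'): stack = [13, 1, 13], depth = 3
Step 8 ('pop'): stack = [13, 1], depth = 2
Step 9 ('pop'): stack = [13], depth = 1
Step 10 ('add'): needs 2 value(s) but depth is 1 — STACK UNDERFLOW

Answer: step 10: add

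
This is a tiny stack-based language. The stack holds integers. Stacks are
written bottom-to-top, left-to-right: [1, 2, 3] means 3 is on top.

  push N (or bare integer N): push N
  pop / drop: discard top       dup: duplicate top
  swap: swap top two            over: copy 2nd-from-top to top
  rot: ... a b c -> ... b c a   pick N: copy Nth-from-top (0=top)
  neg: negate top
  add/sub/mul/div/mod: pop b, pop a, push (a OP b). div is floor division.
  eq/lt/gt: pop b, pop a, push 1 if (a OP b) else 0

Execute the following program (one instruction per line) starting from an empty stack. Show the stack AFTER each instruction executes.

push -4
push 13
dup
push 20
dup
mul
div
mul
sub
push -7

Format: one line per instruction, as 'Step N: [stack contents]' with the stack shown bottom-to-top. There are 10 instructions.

Step 1: [-4]
Step 2: [-4, 13]
Step 3: [-4, 13, 13]
Step 4: [-4, 13, 13, 20]
Step 5: [-4, 13, 13, 20, 20]
Step 6: [-4, 13, 13, 400]
Step 7: [-4, 13, 0]
Step 8: [-4, 0]
Step 9: [-4]
Step 10: [-4, -7]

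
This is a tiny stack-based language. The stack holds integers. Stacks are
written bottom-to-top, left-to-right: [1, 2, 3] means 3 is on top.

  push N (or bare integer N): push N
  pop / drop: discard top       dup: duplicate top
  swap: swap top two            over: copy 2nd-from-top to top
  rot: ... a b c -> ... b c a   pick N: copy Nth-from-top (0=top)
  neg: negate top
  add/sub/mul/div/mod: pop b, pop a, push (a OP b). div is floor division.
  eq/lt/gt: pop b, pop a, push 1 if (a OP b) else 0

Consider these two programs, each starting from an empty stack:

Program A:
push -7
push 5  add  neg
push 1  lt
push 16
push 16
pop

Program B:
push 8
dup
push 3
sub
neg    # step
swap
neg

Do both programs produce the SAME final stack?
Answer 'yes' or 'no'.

Program A trace:
  After 'push -7': [-7]
  After 'push 5': [-7, 5]
  After 'add': [-2]
  After 'neg': [2]
  After 'push 1': [2, 1]
  After 'lt': [0]
  After 'push 16': [0, 16]
  After 'push 16': [0, 16, 16]
  After 'pop': [0, 16]
Program A final stack: [0, 16]

Program B trace:
  After 'push 8': [8]
  After 'dup': [8, 8]
  After 'push 3': [8, 8, 3]
  After 'sub': [8, 5]
  After 'neg': [8, -5]
  After 'swap': [-5, 8]
  After 'neg': [-5, -8]
Program B final stack: [-5, -8]
Same: no

Answer: no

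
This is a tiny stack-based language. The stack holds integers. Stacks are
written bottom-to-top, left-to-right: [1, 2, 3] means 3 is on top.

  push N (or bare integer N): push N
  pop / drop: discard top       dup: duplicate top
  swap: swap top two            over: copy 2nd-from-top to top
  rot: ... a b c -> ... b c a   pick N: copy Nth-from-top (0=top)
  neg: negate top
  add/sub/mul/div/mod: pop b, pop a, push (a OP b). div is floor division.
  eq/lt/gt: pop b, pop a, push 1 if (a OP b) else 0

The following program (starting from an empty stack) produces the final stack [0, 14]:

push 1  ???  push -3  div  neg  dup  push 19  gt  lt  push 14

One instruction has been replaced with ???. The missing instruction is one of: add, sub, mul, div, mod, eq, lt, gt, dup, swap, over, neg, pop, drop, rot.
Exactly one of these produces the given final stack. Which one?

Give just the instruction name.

Stack before ???: [1]
Stack after ???:  [-1]
The instruction that transforms [1] -> [-1] is: neg

Answer: neg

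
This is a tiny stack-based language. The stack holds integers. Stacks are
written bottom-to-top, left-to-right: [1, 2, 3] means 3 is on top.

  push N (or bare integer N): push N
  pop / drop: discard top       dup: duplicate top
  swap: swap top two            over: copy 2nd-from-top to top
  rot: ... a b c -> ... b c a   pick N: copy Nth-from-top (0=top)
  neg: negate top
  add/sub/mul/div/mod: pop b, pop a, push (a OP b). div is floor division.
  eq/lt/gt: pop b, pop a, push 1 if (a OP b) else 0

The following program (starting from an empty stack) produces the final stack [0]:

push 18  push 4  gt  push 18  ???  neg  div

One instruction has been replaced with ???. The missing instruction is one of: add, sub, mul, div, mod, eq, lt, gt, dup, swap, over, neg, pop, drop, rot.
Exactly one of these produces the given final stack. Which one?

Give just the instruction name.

Answer: neg

Derivation:
Stack before ???: [1, 18]
Stack after ???:  [1, -18]
The instruction that transforms [1, 18] -> [1, -18] is: neg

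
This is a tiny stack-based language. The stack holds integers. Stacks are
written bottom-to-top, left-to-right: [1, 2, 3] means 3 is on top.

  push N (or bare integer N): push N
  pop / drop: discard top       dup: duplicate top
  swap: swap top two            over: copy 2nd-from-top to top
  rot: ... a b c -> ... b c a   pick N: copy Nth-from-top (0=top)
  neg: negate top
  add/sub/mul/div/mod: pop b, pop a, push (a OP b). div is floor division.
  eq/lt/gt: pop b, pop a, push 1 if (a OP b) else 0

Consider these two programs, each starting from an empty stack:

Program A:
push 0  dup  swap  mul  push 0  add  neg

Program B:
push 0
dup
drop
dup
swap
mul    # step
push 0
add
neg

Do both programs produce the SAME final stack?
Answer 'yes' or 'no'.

Program A trace:
  After 'push 0': [0]
  After 'dup': [0, 0]
  After 'swap': [0, 0]
  After 'mul': [0]
  After 'push 0': [0, 0]
  After 'add': [0]
  After 'neg': [0]
Program A final stack: [0]

Program B trace:
  After 'push 0': [0]
  After 'dup': [0, 0]
  After 'drop': [0]
  After 'dup': [0, 0]
  After 'swap': [0, 0]
  After 'mul': [0]
  After 'push 0': [0, 0]
  After 'add': [0]
  After 'neg': [0]
Program B final stack: [0]
Same: yes

Answer: yes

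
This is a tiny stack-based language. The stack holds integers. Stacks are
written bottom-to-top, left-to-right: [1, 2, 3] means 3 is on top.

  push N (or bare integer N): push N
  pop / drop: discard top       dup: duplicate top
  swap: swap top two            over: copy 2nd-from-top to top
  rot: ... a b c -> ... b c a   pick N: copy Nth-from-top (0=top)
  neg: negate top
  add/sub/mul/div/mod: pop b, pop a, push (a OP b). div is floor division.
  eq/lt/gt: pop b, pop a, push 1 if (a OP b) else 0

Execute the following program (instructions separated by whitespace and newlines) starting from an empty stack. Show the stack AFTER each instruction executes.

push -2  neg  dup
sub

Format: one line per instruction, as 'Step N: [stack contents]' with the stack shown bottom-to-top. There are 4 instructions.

Step 1: [-2]
Step 2: [2]
Step 3: [2, 2]
Step 4: [0]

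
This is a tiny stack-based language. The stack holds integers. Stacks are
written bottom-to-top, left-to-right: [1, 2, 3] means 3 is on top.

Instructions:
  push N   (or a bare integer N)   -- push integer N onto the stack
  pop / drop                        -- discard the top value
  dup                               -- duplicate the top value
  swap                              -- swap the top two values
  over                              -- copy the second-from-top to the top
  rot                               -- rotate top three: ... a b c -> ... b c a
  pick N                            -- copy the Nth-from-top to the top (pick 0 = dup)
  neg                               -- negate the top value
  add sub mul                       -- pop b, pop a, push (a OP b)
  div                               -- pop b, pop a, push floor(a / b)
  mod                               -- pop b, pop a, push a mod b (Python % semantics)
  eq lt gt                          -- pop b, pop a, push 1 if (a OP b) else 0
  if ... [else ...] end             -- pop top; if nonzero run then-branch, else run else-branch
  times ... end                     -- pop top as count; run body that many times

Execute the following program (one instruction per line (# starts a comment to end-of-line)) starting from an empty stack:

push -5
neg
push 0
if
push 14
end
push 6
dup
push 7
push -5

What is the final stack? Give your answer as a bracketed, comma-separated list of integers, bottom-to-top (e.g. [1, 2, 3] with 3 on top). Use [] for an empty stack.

Answer: [5, 6, 6, 7, -5]

Derivation:
After 'push -5': [-5]
After 'neg': [5]
After 'push 0': [5, 0]
After 'if': [5]
After 'push 6': [5, 6]
After 'dup': [5, 6, 6]
After 'push 7': [5, 6, 6, 7]
After 'push -5': [5, 6, 6, 7, -5]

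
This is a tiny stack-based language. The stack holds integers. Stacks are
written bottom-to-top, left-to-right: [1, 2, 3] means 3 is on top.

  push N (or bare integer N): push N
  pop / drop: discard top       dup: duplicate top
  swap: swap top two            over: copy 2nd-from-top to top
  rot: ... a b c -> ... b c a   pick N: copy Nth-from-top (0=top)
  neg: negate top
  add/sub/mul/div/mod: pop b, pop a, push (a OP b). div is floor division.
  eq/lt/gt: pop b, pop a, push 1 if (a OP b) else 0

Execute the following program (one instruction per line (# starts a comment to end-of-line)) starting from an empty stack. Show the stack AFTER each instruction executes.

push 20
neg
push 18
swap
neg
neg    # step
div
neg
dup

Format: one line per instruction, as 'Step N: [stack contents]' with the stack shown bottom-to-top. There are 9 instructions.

Step 1: [20]
Step 2: [-20]
Step 3: [-20, 18]
Step 4: [18, -20]
Step 5: [18, 20]
Step 6: [18, -20]
Step 7: [-1]
Step 8: [1]
Step 9: [1, 1]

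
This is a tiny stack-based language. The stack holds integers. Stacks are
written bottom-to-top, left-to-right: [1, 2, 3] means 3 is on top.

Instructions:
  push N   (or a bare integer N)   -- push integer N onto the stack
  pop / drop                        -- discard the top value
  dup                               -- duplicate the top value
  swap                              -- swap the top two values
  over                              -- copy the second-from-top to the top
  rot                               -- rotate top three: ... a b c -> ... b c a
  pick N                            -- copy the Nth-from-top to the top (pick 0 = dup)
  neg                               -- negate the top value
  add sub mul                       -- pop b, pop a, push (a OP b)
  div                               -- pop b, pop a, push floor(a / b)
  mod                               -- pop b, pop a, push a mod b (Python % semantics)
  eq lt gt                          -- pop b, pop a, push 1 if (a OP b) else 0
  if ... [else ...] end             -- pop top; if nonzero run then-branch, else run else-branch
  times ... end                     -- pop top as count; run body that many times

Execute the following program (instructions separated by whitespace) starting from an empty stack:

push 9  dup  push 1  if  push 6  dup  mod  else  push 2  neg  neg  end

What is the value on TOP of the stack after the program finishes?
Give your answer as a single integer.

Answer: 0

Derivation:
After 'push 9': [9]
After 'dup': [9, 9]
After 'push 1': [9, 9, 1]
After 'if': [9, 9]
After 'push 6': [9, 9, 6]
After 'dup': [9, 9, 6, 6]
After 'mod': [9, 9, 0]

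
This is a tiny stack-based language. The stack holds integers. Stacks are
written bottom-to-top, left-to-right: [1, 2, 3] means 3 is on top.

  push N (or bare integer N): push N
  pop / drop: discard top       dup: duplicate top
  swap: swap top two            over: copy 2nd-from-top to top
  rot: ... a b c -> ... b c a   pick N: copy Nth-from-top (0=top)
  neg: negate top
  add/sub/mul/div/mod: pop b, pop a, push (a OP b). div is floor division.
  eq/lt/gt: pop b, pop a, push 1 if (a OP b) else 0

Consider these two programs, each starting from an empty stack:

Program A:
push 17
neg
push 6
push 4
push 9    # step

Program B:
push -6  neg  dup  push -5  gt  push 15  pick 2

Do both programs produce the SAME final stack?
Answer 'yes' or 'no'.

Answer: no

Derivation:
Program A trace:
  After 'push 17': [17]
  After 'neg': [-17]
  After 'push 6': [-17, 6]
  After 'push 4': [-17, 6, 4]
  After 'push 9': [-17, 6, 4, 9]
Program A final stack: [-17, 6, 4, 9]

Program B trace:
  After 'push -6': [-6]
  After 'neg': [6]
  After 'dup': [6, 6]
  After 'push -5': [6, 6, -5]
  After 'gt': [6, 1]
  After 'push 15': [6, 1, 15]
  After 'pick 2': [6, 1, 15, 6]
Program B final stack: [6, 1, 15, 6]
Same: no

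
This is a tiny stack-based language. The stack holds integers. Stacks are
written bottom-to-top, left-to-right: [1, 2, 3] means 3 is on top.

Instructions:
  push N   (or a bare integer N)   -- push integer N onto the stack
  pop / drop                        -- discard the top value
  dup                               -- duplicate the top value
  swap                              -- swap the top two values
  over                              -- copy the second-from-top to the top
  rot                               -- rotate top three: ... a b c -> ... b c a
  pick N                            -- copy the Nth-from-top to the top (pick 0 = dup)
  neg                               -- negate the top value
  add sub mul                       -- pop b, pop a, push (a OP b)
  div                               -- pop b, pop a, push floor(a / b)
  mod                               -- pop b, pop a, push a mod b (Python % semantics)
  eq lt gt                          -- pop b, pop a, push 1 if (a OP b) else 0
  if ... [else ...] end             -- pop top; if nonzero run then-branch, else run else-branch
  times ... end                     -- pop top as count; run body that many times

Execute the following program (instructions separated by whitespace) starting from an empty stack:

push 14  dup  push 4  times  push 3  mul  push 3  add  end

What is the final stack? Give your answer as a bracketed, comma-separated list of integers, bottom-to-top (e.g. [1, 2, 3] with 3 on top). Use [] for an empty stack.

Answer: [14, 1254]

Derivation:
After 'push 14': [14]
After 'dup': [14, 14]
After 'push 4': [14, 14, 4]
After 'times': [14, 14]
After 'push 3': [14, 14, 3]
After 'mul': [14, 42]
After 'push 3': [14, 42, 3]
After 'add': [14, 45]
After 'push 3': [14, 45, 3]
After 'mul': [14, 135]
After 'push 3': [14, 135, 3]
After 'add': [14, 138]
After 'push 3': [14, 138, 3]
After 'mul': [14, 414]
After 'push 3': [14, 414, 3]
After 'add': [14, 417]
After 'push 3': [14, 417, 3]
After 'mul': [14, 1251]
After 'push 3': [14, 1251, 3]
After 'add': [14, 1254]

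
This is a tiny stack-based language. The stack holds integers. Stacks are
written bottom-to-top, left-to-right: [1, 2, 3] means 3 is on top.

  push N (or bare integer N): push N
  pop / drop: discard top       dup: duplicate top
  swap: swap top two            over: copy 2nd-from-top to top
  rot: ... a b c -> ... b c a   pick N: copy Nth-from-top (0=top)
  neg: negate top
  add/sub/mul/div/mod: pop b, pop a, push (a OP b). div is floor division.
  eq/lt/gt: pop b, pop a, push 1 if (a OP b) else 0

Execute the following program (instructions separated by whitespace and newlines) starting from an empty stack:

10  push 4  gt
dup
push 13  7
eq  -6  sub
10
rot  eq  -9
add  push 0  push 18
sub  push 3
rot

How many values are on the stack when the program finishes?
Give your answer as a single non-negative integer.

After 'push 10': stack = [10] (depth 1)
After 'push 4': stack = [10, 4] (depth 2)
After 'gt': stack = [1] (depth 1)
After 'dup': stack = [1, 1] (depth 2)
After 'push 13': stack = [1, 1, 13] (depth 3)
After 'push 7': stack = [1, 1, 13, 7] (depth 4)
After 'eq': stack = [1, 1, 0] (depth 3)
After 'push -6': stack = [1, 1, 0, -6] (depth 4)
After 'sub': stack = [1, 1, 6] (depth 3)
After 'push 10': stack = [1, 1, 6, 10] (depth 4)
After 'rot': stack = [1, 6, 10, 1] (depth 4)
After 'eq': stack = [1, 6, 0] (depth 3)
After 'push -9': stack = [1, 6, 0, -9] (depth 4)
After 'add': stack = [1, 6, -9] (depth 3)
After 'push 0': stack = [1, 6, -9, 0] (depth 4)
After 'push 18': stack = [1, 6, -9, 0, 18] (depth 5)
After 'sub': stack = [1, 6, -9, -18] (depth 4)
After 'push 3': stack = [1, 6, -9, -18, 3] (depth 5)
After 'rot': stack = [1, 6, -18, 3, -9] (depth 5)

Answer: 5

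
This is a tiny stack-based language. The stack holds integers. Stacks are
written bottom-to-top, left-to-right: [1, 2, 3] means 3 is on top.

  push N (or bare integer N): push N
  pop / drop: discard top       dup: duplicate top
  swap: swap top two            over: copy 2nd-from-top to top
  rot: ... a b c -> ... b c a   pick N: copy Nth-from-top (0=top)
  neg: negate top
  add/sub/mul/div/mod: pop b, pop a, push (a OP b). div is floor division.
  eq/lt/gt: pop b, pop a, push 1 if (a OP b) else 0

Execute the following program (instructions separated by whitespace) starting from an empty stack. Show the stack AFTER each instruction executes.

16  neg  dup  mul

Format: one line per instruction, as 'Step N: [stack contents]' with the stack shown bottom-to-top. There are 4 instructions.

Step 1: [16]
Step 2: [-16]
Step 3: [-16, -16]
Step 4: [256]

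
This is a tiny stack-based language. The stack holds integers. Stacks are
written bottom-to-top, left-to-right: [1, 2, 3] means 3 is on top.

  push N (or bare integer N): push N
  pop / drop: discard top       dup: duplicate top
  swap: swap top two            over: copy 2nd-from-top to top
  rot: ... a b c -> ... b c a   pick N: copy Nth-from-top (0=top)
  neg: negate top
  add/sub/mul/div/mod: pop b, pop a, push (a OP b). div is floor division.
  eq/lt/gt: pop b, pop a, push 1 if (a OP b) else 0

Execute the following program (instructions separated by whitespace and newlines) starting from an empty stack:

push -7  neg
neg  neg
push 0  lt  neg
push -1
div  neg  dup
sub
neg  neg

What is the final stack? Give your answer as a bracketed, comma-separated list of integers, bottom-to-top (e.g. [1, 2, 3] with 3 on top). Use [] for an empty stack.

Answer: [0]

Derivation:
After 'push -7': [-7]
After 'neg': [7]
After 'neg': [-7]
After 'neg': [7]
After 'push 0': [7, 0]
After 'lt': [0]
After 'neg': [0]
After 'push -1': [0, -1]
After 'div': [0]
After 'neg': [0]
After 'dup': [0, 0]
After 'sub': [0]
After 'neg': [0]
After 'neg': [0]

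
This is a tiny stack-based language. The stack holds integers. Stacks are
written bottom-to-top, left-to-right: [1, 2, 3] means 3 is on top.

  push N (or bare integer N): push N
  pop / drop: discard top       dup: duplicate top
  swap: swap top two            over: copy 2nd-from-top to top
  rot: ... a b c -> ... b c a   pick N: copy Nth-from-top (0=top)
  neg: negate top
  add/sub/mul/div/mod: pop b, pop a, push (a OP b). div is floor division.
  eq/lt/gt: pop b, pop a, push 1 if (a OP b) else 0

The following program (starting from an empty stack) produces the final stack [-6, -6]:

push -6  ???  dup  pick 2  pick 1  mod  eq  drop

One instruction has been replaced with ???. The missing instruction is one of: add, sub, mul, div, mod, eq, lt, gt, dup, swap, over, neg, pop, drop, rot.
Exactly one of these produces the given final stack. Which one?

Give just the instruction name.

Stack before ???: [-6]
Stack after ???:  [-6, -6]
The instruction that transforms [-6] -> [-6, -6] is: dup

Answer: dup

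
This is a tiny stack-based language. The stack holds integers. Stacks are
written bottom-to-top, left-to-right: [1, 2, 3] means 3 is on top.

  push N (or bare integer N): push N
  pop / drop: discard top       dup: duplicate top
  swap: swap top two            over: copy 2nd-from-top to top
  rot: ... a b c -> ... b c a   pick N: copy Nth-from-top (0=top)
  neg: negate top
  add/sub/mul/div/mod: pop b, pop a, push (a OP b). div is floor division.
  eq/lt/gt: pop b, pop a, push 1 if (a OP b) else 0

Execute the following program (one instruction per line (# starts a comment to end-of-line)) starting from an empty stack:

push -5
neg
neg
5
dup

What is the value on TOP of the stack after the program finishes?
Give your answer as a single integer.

Answer: 5

Derivation:
After 'push -5': [-5]
After 'neg': [5]
After 'neg': [-5]
After 'push 5': [-5, 5]
After 'dup': [-5, 5, 5]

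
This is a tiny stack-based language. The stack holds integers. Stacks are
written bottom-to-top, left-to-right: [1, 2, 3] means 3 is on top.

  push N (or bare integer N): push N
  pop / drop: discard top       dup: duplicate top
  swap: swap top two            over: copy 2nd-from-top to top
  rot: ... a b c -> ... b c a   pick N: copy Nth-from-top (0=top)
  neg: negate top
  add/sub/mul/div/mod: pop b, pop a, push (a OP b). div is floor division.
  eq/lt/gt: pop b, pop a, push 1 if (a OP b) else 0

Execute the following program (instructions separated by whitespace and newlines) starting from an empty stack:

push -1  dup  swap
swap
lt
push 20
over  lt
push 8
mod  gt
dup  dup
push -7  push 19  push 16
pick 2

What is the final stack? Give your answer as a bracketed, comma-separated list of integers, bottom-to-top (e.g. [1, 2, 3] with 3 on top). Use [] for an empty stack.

After 'push -1': [-1]
After 'dup': [-1, -1]
After 'swap': [-1, -1]
After 'swap': [-1, -1]
After 'lt': [0]
After 'push 20': [0, 20]
After 'over': [0, 20, 0]
After 'lt': [0, 0]
After 'push 8': [0, 0, 8]
After 'mod': [0, 0]
After 'gt': [0]
After 'dup': [0, 0]
After 'dup': [0, 0, 0]
After 'push -7': [0, 0, 0, -7]
After 'push 19': [0, 0, 0, -7, 19]
After 'push 16': [0, 0, 0, -7, 19, 16]
After 'pick 2': [0, 0, 0, -7, 19, 16, -7]

Answer: [0, 0, 0, -7, 19, 16, -7]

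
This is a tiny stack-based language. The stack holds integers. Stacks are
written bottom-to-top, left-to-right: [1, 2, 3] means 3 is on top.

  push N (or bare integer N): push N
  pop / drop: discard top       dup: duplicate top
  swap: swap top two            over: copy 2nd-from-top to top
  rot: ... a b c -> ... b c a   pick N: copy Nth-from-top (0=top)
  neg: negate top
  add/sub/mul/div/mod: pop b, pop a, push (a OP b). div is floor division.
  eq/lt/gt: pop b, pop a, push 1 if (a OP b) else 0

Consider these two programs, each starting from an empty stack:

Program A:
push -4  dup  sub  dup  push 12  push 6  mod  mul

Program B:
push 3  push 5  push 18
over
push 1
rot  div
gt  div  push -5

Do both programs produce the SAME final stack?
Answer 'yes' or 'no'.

Answer: no

Derivation:
Program A trace:
  After 'push -4': [-4]
  After 'dup': [-4, -4]
  After 'sub': [0]
  After 'dup': [0, 0]
  After 'push 12': [0, 0, 12]
  After 'push 6': [0, 0, 12, 6]
  After 'mod': [0, 0, 0]
  After 'mul': [0, 0]
Program A final stack: [0, 0]

Program B trace:
  After 'push 3': [3]
  After 'push 5': [3, 5]
  After 'push 18': [3, 5, 18]
  After 'over': [3, 5, 18, 5]
  After 'push 1': [3, 5, 18, 5, 1]
  After 'rot': [3, 5, 5, 1, 18]
  After 'div': [3, 5, 5, 0]
  After 'gt': [3, 5, 1]
  After 'div': [3, 5]
  After 'push -5': [3, 5, -5]
Program B final stack: [3, 5, -5]
Same: no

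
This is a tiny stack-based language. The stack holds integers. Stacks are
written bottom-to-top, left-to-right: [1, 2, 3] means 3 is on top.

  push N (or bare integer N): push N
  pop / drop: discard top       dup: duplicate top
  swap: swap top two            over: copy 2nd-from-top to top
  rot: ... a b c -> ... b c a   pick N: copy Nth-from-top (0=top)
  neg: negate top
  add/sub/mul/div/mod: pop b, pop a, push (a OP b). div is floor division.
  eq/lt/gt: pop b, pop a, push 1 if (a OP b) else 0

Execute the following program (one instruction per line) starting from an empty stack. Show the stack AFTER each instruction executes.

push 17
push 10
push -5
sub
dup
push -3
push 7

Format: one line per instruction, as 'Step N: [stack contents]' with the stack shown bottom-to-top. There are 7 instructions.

Step 1: [17]
Step 2: [17, 10]
Step 3: [17, 10, -5]
Step 4: [17, 15]
Step 5: [17, 15, 15]
Step 6: [17, 15, 15, -3]
Step 7: [17, 15, 15, -3, 7]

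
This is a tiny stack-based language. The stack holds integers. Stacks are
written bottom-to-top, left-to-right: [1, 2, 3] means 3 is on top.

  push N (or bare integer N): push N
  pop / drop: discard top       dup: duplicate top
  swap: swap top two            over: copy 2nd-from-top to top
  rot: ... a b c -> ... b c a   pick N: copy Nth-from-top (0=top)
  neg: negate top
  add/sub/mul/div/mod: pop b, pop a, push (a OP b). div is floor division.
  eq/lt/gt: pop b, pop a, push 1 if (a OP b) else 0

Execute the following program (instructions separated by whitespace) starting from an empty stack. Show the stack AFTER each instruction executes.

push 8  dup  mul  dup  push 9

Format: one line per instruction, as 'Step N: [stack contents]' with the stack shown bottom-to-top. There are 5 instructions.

Step 1: [8]
Step 2: [8, 8]
Step 3: [64]
Step 4: [64, 64]
Step 5: [64, 64, 9]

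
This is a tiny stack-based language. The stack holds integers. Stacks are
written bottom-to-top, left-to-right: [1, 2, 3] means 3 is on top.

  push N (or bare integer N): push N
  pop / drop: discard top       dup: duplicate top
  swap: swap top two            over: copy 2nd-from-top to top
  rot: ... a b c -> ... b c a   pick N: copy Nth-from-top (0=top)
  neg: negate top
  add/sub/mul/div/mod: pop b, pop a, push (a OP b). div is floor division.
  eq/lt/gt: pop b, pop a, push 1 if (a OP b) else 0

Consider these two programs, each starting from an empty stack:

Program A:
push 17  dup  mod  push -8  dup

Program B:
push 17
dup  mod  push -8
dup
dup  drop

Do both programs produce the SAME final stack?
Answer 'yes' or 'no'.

Program A trace:
  After 'push 17': [17]
  After 'dup': [17, 17]
  After 'mod': [0]
  After 'push -8': [0, -8]
  After 'dup': [0, -8, -8]
Program A final stack: [0, -8, -8]

Program B trace:
  After 'push 17': [17]
  After 'dup': [17, 17]
  After 'mod': [0]
  After 'push -8': [0, -8]
  After 'dup': [0, -8, -8]
  After 'dup': [0, -8, -8, -8]
  After 'drop': [0, -8, -8]
Program B final stack: [0, -8, -8]
Same: yes

Answer: yes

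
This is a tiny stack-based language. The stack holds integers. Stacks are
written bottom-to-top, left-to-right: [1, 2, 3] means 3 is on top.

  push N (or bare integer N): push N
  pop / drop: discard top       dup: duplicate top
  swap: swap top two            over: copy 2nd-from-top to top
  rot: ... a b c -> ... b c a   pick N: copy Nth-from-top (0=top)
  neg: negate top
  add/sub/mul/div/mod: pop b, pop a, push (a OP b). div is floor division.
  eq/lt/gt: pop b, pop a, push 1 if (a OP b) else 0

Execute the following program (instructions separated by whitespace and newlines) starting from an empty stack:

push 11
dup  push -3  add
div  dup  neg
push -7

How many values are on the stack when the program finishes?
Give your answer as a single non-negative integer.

After 'push 11': stack = [11] (depth 1)
After 'dup': stack = [11, 11] (depth 2)
After 'push -3': stack = [11, 11, -3] (depth 3)
After 'add': stack = [11, 8] (depth 2)
After 'div': stack = [1] (depth 1)
After 'dup': stack = [1, 1] (depth 2)
After 'neg': stack = [1, -1] (depth 2)
After 'push -7': stack = [1, -1, -7] (depth 3)

Answer: 3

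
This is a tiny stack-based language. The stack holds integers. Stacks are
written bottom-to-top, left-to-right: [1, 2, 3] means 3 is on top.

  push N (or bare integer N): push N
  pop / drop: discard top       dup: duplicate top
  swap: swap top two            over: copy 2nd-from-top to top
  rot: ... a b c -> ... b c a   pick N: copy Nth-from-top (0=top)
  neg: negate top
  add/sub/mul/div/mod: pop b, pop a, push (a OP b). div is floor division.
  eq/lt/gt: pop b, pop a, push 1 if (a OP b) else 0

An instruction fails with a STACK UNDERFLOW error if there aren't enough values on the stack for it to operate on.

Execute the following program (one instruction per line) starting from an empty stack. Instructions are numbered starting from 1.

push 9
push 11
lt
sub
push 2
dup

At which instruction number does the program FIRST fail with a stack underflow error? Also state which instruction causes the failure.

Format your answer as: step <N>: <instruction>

Answer: step 4: sub

Derivation:
Step 1 ('push 9'): stack = [9], depth = 1
Step 2 ('push 11'): stack = [9, 11], depth = 2
Step 3 ('lt'): stack = [1], depth = 1
Step 4 ('sub'): needs 2 value(s) but depth is 1 — STACK UNDERFLOW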